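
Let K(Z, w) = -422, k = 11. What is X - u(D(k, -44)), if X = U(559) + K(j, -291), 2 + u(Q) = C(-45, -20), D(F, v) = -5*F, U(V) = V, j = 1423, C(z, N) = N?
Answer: 159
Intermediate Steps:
u(Q) = -22 (u(Q) = -2 - 20 = -22)
X = 137 (X = 559 - 422 = 137)
X - u(D(k, -44)) = 137 - 1*(-22) = 137 + 22 = 159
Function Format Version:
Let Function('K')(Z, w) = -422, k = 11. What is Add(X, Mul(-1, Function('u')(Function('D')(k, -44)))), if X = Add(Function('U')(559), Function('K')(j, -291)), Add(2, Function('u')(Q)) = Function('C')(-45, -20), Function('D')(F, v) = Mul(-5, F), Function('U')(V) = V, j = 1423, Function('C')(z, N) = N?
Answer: 159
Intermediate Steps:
Function('u')(Q) = -22 (Function('u')(Q) = Add(-2, -20) = -22)
X = 137 (X = Add(559, -422) = 137)
Add(X, Mul(-1, Function('u')(Function('D')(k, -44)))) = Add(137, Mul(-1, -22)) = Add(137, 22) = 159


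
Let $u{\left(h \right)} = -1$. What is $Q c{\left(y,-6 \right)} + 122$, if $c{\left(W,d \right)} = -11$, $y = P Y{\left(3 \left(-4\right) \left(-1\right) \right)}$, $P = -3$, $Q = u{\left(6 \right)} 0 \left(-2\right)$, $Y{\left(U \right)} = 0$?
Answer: $122$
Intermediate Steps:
$Q = 0$ ($Q = \left(-1\right) 0 \left(-2\right) = 0 \left(-2\right) = 0$)
$y = 0$ ($y = \left(-3\right) 0 = 0$)
$Q c{\left(y,-6 \right)} + 122 = 0 \left(-11\right) + 122 = 0 + 122 = 122$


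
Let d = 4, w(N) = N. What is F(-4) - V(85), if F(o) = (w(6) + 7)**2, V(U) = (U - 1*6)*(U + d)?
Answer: -6862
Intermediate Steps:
V(U) = (-6 + U)*(4 + U) (V(U) = (U - 1*6)*(U + 4) = (U - 6)*(4 + U) = (-6 + U)*(4 + U))
F(o) = 169 (F(o) = (6 + 7)**2 = 13**2 = 169)
F(-4) - V(85) = 169 - (-24 + 85**2 - 2*85) = 169 - (-24 + 7225 - 170) = 169 - 1*7031 = 169 - 7031 = -6862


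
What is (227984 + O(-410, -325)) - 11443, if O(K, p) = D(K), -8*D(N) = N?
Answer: 866369/4 ≈ 2.1659e+5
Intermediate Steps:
D(N) = -N/8
O(K, p) = -K/8
(227984 + O(-410, -325)) - 11443 = (227984 - ⅛*(-410)) - 11443 = (227984 + 205/4) - 11443 = 912141/4 - 11443 = 866369/4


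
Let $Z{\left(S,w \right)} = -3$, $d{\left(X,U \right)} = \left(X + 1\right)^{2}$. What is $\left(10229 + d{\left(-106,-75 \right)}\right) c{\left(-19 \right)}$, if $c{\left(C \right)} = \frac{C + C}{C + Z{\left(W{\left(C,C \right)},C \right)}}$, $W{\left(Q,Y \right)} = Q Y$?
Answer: $\frac{403826}{11} \approx 36711.0$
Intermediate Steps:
$d{\left(X,U \right)} = \left(1 + X\right)^{2}$
$c{\left(C \right)} = \frac{2 C}{-3 + C}$ ($c{\left(C \right)} = \frac{C + C}{C - 3} = \frac{2 C}{-3 + C}$)
$\left(10229 + d{\left(-106,-75 \right)}\right) c{\left(-19 \right)} = \left(10229 + \left(1 - 106\right)^{2}\right) 2 \left(-19\right) \frac{1}{-3 - 19} = \left(10229 + \left(-105\right)^{2}\right) 2 \left(-19\right) \frac{1}{-22} = \left(10229 + 11025\right) 2 \left(-19\right) \left(- \frac{1}{22}\right) = 21254 \cdot \frac{19}{11} = \frac{403826}{11}$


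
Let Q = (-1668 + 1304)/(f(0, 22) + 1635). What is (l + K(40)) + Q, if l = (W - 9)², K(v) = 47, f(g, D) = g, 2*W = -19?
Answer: 2544239/6540 ≈ 389.03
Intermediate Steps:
W = -19/2 (W = (½)*(-19) = -19/2 ≈ -9.5000)
Q = -364/1635 (Q = (-1668 + 1304)/(0 + 1635) = -364/1635 ≈ -0.22263)
l = 1369/4 (l = (-19/2 - 9)² = (-37/2)² = 1369/4 ≈ 342.25)
(l + K(40)) + Q = (1369/4 + 47) - 364/1635 = 1557/4 - 364/1635 = 2544239/6540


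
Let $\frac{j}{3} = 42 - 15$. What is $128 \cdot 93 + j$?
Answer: $11985$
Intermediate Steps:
$j = 81$ ($j = 3 \left(42 - 15\right) = 3 \cdot 27 = 81$)
$128 \cdot 93 + j = 128 \cdot 93 + 81 = 11904 + 81 = 11985$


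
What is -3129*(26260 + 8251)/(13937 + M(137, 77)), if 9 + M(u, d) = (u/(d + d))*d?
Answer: -10284278/1333 ≈ -7715.1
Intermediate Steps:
M(u, d) = -9 + u/2 (M(u, d) = -9 + (u/(d + d))*d = -9 + (u/((2*d)))*d = -9 + ((1/(2*d))*u)*d = -9 + (u/(2*d))*d = -9 + u/2)
-3129*(26260 + 8251)/(13937 + M(137, 77)) = -3129*(26260 + 8251)/(13937 + (-9 + (1/2)*137)) = -3129*34511/(13937 + (-9 + 137/2)) = -3129*34511/(13937 + 119/2) = -3129/((27993/2)*(1/34511)) = -3129/27993/69022 = -3129*69022/27993 = -10284278/1333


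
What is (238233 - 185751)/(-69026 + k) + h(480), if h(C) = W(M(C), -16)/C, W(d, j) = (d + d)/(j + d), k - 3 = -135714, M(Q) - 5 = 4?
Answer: -30004131/114652720 ≈ -0.26170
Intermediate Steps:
M(Q) = 9 (M(Q) = 5 + 4 = 9)
k = -135711 (k = 3 - 135714 = -135711)
W(d, j) = 2*d/(d + j) (W(d, j) = (2*d)/(d + j) = 2*d/(d + j))
h(C) = -18/(7*C) (h(C) = (2*9/(9 - 16))/C = (2*9/(-7))/C = (2*9*(-1/7))/C = -18/(7*C))
(238233 - 185751)/(-69026 + k) + h(480) = (238233 - 185751)/(-69026 - 135711) - 18/7/480 = 52482/(-204737) - 18/7*1/480 = 52482*(-1/204737) - 3/560 = -52482/204737 - 3/560 = -30004131/114652720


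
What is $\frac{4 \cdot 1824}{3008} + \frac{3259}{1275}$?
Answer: $\frac{298523}{59925} \approx 4.9816$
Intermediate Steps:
$\frac{4 \cdot 1824}{3008} + \frac{3259}{1275} = 7296 \cdot \frac{1}{3008} + 3259 \cdot \frac{1}{1275} = \frac{114}{47} + \frac{3259}{1275} = \frac{298523}{59925}$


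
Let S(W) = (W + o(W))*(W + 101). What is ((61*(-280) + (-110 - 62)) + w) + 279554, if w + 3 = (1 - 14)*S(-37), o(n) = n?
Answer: 323867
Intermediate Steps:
S(W) = 2*W*(101 + W) (S(W) = (W + W)*(W + 101) = (2*W)*(101 + W) = 2*W*(101 + W))
w = 61565 (w = -3 + (1 - 14)*(2*(-37)*(101 - 37)) = -3 - 26*(-37)*64 = -3 - 13*(-4736) = -3 + 61568 = 61565)
((61*(-280) + (-110 - 62)) + w) + 279554 = ((61*(-280) + (-110 - 62)) + 61565) + 279554 = ((-17080 - 172) + 61565) + 279554 = (-17252 + 61565) + 279554 = 44313 + 279554 = 323867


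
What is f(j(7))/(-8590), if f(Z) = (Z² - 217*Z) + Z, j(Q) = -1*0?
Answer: 0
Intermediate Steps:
j(Q) = 0
f(Z) = Z² - 216*Z
f(j(7))/(-8590) = (0*(-216 + 0))/(-8590) = (0*(-216))*(-1/8590) = 0*(-1/8590) = 0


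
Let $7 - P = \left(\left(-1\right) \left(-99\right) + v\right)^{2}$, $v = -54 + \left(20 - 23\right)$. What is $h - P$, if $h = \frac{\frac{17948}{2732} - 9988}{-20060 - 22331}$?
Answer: $\frac{50877331438}{28953053} \approx 1757.2$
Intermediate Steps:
$v = -57$ ($v = -54 + \left(20 - 23\right) = -54 - 3 = -57$)
$P = -1757$ ($P = 7 - \left(\left(-1\right) \left(-99\right) - 57\right)^{2} = 7 - \left(99 - 57\right)^{2} = 7 - 42^{2} = 7 - 1764 = -1757$)
$h = \frac{6817317}{28953053}$ ($h = \frac{17948 \cdot \frac{1}{2732} - 9988}{-42391} = \left(\frac{4487}{683} - 9988\right) \left(- \frac{1}{42391}\right) = \left(- \frac{6817317}{683}\right) \left(- \frac{1}{42391}\right) = \frac{6817317}{28953053} \approx 0.23546$)
$h - P = \frac{6817317}{28953053} - -1757 = \frac{6817317}{28953053} + 1757 = \frac{50877331438}{28953053}$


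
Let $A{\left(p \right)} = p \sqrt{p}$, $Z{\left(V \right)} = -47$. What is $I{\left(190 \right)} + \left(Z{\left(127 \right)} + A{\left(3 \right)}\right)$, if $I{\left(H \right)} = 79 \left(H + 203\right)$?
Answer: $31000 + 3 \sqrt{3} \approx 31005.0$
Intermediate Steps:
$A{\left(p \right)} = p^{\frac{3}{2}}$
$I{\left(H \right)} = 16037 + 79 H$ ($I{\left(H \right)} = 79 \left(203 + H\right) = 16037 + 79 H$)
$I{\left(190 \right)} + \left(Z{\left(127 \right)} + A{\left(3 \right)}\right) = \left(16037 + 79 \cdot 190\right) - \left(47 - 3^{\frac{3}{2}}\right) = \left(16037 + 15010\right) - \left(47 - 3 \sqrt{3}\right) = 31047 - \left(47 - 3 \sqrt{3}\right) = 31000 + 3 \sqrt{3}$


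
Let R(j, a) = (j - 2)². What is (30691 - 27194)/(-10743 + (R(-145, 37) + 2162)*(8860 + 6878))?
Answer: 3497/374097255 ≈ 9.3478e-6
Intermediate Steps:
R(j, a) = (-2 + j)²
(30691 - 27194)/(-10743 + (R(-145, 37) + 2162)*(8860 + 6878)) = (30691 - 27194)/(-10743 + ((-2 - 145)² + 2162)*(8860 + 6878)) = 3497/(-10743 + ((-147)² + 2162)*15738) = 3497/(-10743 + (21609 + 2162)*15738) = 3497/(-10743 + 23771*15738) = 3497/(-10743 + 374107998) = 3497/374097255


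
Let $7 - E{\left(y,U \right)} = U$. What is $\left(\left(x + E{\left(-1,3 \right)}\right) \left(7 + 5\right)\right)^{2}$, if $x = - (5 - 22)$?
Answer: $63504$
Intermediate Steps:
$E{\left(y,U \right)} = 7 - U$
$x = 17$ ($x = \left(-1\right) \left(-17\right) = 17$)
$\left(\left(x + E{\left(-1,3 \right)}\right) \left(7 + 5\right)\right)^{2} = \left(\left(17 + \left(7 - 3\right)\right) \left(7 + 5\right)\right)^{2} = \left(\left(17 + \left(7 - 3\right)\right) 12\right)^{2} = \left(\left(17 + 4\right) 12\right)^{2} = \left(21 \cdot 12\right)^{2} = 252^{2} = 63504$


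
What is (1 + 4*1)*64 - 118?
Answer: 202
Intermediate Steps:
(1 + 4*1)*64 - 118 = (1 + 4)*64 - 118 = 5*64 - 118 = 320 - 118 = 202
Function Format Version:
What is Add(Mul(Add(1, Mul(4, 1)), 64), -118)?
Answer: 202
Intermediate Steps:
Add(Mul(Add(1, Mul(4, 1)), 64), -118) = Add(Mul(Add(1, 4), 64), -118) = Add(Mul(5, 64), -118) = Add(320, -118) = 202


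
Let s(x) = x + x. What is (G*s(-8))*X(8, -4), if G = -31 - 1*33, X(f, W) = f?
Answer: 8192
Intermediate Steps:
s(x) = 2*x
G = -64 (G = -31 - 33 = -64)
(G*s(-8))*X(8, -4) = -128*(-8)*8 = -64*(-16)*8 = 1024*8 = 8192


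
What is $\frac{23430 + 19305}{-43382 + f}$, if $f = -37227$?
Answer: $- \frac{42735}{80609} \approx -0.53015$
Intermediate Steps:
$\frac{23430 + 19305}{-43382 + f} = \frac{23430 + 19305}{-43382 - 37227} = \frac{42735}{-80609} = 42735 \left(- \frac{1}{80609}\right) = - \frac{42735}{80609}$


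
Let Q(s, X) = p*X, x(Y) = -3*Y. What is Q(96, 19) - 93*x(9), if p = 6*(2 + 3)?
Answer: 3081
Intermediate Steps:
p = 30 (p = 6*5 = 30)
Q(s, X) = 30*X
Q(96, 19) - 93*x(9) = 30*19 - (-279)*9 = 570 - 93*(-27) = 570 + 2511 = 3081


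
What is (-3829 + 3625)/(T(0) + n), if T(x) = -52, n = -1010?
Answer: 34/177 ≈ 0.19209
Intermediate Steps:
(-3829 + 3625)/(T(0) + n) = (-3829 + 3625)/(-52 - 1010) = -204/(-1062) = -204*(-1/1062) = 34/177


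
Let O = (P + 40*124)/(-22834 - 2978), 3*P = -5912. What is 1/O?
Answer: -19359/2242 ≈ -8.6347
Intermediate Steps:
P = -5912/3 (P = (⅓)*(-5912) = -5912/3 ≈ -1970.7)
O = -2242/19359 (O = (-5912/3 + 40*124)/(-22834 - 2978) = (-5912/3 + 4960)/(-25812) = (8968/3)*(-1/25812) = -2242/19359 ≈ -0.11581)
1/O = 1/(-2242/19359) = -19359/2242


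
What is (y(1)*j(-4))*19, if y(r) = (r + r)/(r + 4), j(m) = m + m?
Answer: -304/5 ≈ -60.800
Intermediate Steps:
j(m) = 2*m
y(r) = 2*r/(4 + r) (y(r) = (2*r)/(4 + r) = 2*r/(4 + r))
(y(1)*j(-4))*19 = ((2*1/(4 + 1))*(2*(-4)))*19 = ((2*1/5)*(-8))*19 = ((2*1*(1/5))*(-8))*19 = ((2/5)*(-8))*19 = -16/5*19 = -304/5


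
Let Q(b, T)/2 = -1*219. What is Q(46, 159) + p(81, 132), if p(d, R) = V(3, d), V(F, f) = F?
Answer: -435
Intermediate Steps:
Q(b, T) = -438 (Q(b, T) = 2*(-1*219) = 2*(-219) = -438)
p(d, R) = 3
Q(46, 159) + p(81, 132) = -438 + 3 = -435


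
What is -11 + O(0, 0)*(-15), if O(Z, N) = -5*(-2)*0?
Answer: -11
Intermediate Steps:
O(Z, N) = 0 (O(Z, N) = 10*0 = 0)
-11 + O(0, 0)*(-15) = -11 + 0*(-15) = -11 + 0 = -11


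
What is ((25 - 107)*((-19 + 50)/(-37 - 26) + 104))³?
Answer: -152891787369335048/250047 ≈ -6.1145e+11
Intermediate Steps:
((25 - 107)*((-19 + 50)/(-37 - 26) + 104))³ = (-82*(31/(-63) + 104))³ = (-82*(31*(-1/63) + 104))³ = (-82*(-31/63 + 104))³ = (-82*6521/63)³ = (-534722/63)³ = -152891787369335048/250047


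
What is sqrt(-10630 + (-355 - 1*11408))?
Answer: 7*I*sqrt(457) ≈ 149.64*I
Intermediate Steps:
sqrt(-10630 + (-355 - 1*11408)) = sqrt(-10630 + (-355 - 11408)) = sqrt(-10630 - 11763) = sqrt(-22393) = 7*I*sqrt(457)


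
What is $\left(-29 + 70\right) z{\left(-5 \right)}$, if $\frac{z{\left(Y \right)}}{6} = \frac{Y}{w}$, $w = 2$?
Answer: $-615$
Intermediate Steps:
$z{\left(Y \right)} = 3 Y$ ($z{\left(Y \right)} = 6 \frac{Y}{2} = 3 Y$)
$\left(-29 + 70\right) z{\left(-5 \right)} = \left(-29 + 70\right) 3 \left(-5\right) = 41 \left(-15\right) = -615$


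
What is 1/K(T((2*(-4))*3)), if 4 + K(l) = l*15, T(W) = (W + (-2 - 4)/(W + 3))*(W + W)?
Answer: 7/119492 ≈ 5.8581e-5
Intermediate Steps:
T(W) = 2*W*(W - 6/(3 + W)) (T(W) = (W - 6/(3 + W))*(2*W) = 2*W*(W - 6/(3 + W)))
K(l) = -4 + 15*l (K(l) = -4 + l*15 = -4 + 15*l)
1/K(T((2*(-4))*3)) = 1/(-4 + 15*(2*((2*(-4))*3)*(-6 + ((2*(-4))*3)² + 3*((2*(-4))*3))/(3 + (2*(-4))*3))) = 1/(-4 + 15*(2*(-8*3)*(-6 + (-8*3)² + 3*(-8*3))/(3 - 8*3))) = 1/(-4 + 15*(2*(-24)*(-6 + (-24)² + 3*(-24))/(3 - 24))) = 1/(-4 + 15*(2*(-24)*(-6 + 576 - 72)/(-21))) = 1/(-4 + 15*(2*(-24)*(-1/21)*498)) = 1/(-4 + 15*(7968/7)) = 1/(-4 + 119520/7) = 1/(119492/7) = 7/119492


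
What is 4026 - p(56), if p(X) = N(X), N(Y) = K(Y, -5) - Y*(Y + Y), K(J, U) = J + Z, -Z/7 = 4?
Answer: 10270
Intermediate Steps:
Z = -28 (Z = -7*4 = -28)
K(J, U) = -28 + J (K(J, U) = J - 28 = -28 + J)
N(Y) = -28 + Y - 2*Y**2 (N(Y) = (-28 + Y) - Y*(Y + Y) = (-28 + Y) - Y*2*Y = (-28 + Y) - 2*Y**2 = -28 + Y - 2*Y**2)
p(X) = -28 + X - 2*X**2
4026 - p(56) = 4026 - (-28 + 56 - 2*56**2) = 4026 - (-28 + 56 - 2*3136) = 4026 - (-28 + 56 - 6272) = 4026 - 1*(-6244) = 4026 + 6244 = 10270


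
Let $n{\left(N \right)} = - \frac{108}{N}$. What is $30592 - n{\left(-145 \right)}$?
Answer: $\frac{4435732}{145} \approx 30591.0$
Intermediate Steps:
$30592 - n{\left(-145 \right)} = 30592 - - \frac{108}{-145} = 30592 - \left(-108\right) \left(- \frac{1}{145}\right) = 30592 - \frac{108}{145} = \frac{4435732}{145}$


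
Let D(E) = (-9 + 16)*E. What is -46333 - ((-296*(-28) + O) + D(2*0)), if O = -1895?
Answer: -52726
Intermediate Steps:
D(E) = 7*E
-46333 - ((-296*(-28) + O) + D(2*0)) = -46333 - ((-296*(-28) - 1895) + 7*(2*0)) = -46333 - ((8288 - 1895) + 7*0) = -46333 - (6393 + 0) = -46333 - 1*6393 = -46333 - 6393 = -52726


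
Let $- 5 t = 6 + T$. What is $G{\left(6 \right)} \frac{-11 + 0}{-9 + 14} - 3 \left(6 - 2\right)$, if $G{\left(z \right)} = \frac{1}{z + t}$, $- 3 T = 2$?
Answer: $- \frac{921}{74} \approx -12.446$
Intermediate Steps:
$T = - \frac{2}{3}$ ($T = \left(- \frac{1}{3}\right) 2 = - \frac{2}{3} \approx -0.66667$)
$t = - \frac{16}{15}$ ($t = - \frac{6 - \frac{2}{3}}{5} = \left(- \frac{1}{5}\right) \frac{16}{3} = - \frac{16}{15} \approx -1.0667$)
$G{\left(z \right)} = \frac{1}{- \frac{16}{15} + z}$ ($G{\left(z \right)} = \frac{1}{z - \frac{16}{15}} = \frac{1}{- \frac{16}{15} + z}$)
$G{\left(6 \right)} \frac{-11 + 0}{-9 + 14} - 3 \left(6 - 2\right) = \frac{15}{-16 + 15 \cdot 6} \frac{-11 + 0}{-9 + 14} - 3 \left(6 - 2\right) = \frac{15}{-16 + 90} \left(- \frac{11}{5}\right) - 12 = \frac{15}{74} \left(\left(-11\right) \frac{1}{5}\right) - 12 = 15 \cdot \frac{1}{74} \left(- \frac{11}{5}\right) - 12 = \frac{15}{74} \left(- \frac{11}{5}\right) - 12 = - \frac{33}{74} - 12 = - \frac{921}{74}$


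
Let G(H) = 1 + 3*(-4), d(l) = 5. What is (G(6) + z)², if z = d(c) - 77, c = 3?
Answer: 6889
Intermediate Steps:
z = -72 (z = 5 - 77 = -72)
G(H) = -11 (G(H) = 1 - 12 = -11)
(G(6) + z)² = (-11 - 72)² = (-83)² = 6889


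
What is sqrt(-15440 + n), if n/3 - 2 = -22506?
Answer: 2*I*sqrt(20738) ≈ 288.01*I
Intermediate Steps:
n = -67512 (n = 6 + 3*(-22506) = 6 - 67518 = -67512)
sqrt(-15440 + n) = sqrt(-15440 - 67512) = sqrt(-82952) = 2*I*sqrt(20738)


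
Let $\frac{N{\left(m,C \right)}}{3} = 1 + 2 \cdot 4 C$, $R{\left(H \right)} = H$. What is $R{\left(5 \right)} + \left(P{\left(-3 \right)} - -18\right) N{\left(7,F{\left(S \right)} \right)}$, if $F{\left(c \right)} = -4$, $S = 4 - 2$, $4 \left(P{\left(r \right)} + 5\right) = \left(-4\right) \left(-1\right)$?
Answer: $-1297$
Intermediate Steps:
$P{\left(r \right)} = -4$ ($P{\left(r \right)} = -5 + \frac{\left(-4\right) \left(-1\right)}{4} = -5 + \frac{1}{4} \cdot 4 = -5 + 1 = -4$)
$S = 2$
$N{\left(m,C \right)} = 3 + 24 C$ ($N{\left(m,C \right)} = 3 \left(1 + 2 \cdot 4 C\right) = 3 \left(1 + 8 C\right) = 3 + 24 C$)
$R{\left(5 \right)} + \left(P{\left(-3 \right)} - -18\right) N{\left(7,F{\left(S \right)} \right)} = 5 + \left(-4 - -18\right) \left(3 + 24 \left(-4\right)\right) = 5 + \left(-4 + 18\right) \left(3 - 96\right) = 5 + 14 \left(-93\right) = 5 - 1302 = -1297$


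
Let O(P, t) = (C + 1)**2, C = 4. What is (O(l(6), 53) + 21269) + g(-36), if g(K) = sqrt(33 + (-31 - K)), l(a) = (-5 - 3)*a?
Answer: 21294 + sqrt(38) ≈ 21300.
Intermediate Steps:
l(a) = -8*a
O(P, t) = 25 (O(P, t) = (4 + 1)**2 = 5**2 = 25)
g(K) = sqrt(2 - K)
(O(l(6), 53) + 21269) + g(-36) = (25 + 21269) + sqrt(2 - 1*(-36)) = 21294 + sqrt(2 + 36) = 21294 + sqrt(38)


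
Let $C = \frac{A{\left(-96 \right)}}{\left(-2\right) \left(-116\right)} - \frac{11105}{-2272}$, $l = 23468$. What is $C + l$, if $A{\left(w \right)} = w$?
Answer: $\frac{1546554365}{65888} \approx 23472.0$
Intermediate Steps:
$C = \frac{294781}{65888}$ ($C = - \frac{96}{\left(-2\right) \left(-116\right)} - \frac{11105}{-2272} = - \frac{96}{232} - - \frac{11105}{2272} = \left(-96\right) \frac{1}{232} + \frac{11105}{2272} = - \frac{12}{29} + \frac{11105}{2272} = \frac{294781}{65888} \approx 4.474$)
$C + l = \frac{294781}{65888} + 23468 = \frac{1546554365}{65888}$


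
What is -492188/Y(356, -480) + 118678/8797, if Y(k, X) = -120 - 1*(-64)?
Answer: 1084105951/123158 ≈ 8802.6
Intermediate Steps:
Y(k, X) = -56 (Y(k, X) = -120 + 64 = -56)
-492188/Y(356, -480) + 118678/8797 = -492188/(-56) + 118678/8797 = -492188*(-1/56) + 118678*(1/8797) = 123047/14 + 118678/8797 = 1084105951/123158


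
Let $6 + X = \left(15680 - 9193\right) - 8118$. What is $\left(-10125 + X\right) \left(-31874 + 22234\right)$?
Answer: $113385680$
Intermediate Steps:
$X = -1637$ ($X = -6 + \left(\left(15680 - 9193\right) - 8118\right) = -6 + \left(6487 - 8118\right) = -6 - 1631 = -1637$)
$\left(-10125 + X\right) \left(-31874 + 22234\right) = \left(-10125 - 1637\right) \left(-31874 + 22234\right) = \left(-11762\right) \left(-9640\right) = 113385680$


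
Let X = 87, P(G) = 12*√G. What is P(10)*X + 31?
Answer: 31 + 1044*√10 ≈ 3332.4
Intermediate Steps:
P(10)*X + 31 = (12*√10)*87 + 31 = 1044*√10 + 31 = 31 + 1044*√10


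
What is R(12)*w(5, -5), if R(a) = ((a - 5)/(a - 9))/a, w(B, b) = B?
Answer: 35/36 ≈ 0.97222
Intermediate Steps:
R(a) = (-5 + a)/(a*(-9 + a)) (R(a) = ((-5 + a)/(-9 + a))/a = (-5 + a)/(a*(-9 + a)))
R(12)*w(5, -5) = ((-5 + 12)/(12*(-9 + 12)))*5 = ((1/12)*7/3)*5 = ((1/12)*(1/3)*7)*5 = (7/36)*5 = 35/36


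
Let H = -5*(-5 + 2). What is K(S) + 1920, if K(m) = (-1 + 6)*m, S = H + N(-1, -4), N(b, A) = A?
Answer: 1975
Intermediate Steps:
H = 15 (H = -5*(-3) = 15)
S = 11 (S = 15 - 4 = 11)
K(m) = 5*m
K(S) + 1920 = 5*11 + 1920 = 55 + 1920 = 1975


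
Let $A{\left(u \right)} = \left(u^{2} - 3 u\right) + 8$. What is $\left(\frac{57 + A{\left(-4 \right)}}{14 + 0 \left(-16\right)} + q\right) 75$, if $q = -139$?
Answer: $- \frac{138975}{14} \approx -9926.8$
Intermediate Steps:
$A{\left(u \right)} = 8 + u^{2} - 3 u$
$\left(\frac{57 + A{\left(-4 \right)}}{14 + 0 \left(-16\right)} + q\right) 75 = \left(\frac{57 + \left(8 + \left(-4\right)^{2} - -12\right)}{14 + 0 \left(-16\right)} - 139\right) 75 = \left(\frac{57 + \left(8 + 16 + 12\right)}{14 + 0} - 139\right) 75 = \left(\frac{57 + 36}{14} - 139\right) 75 = \left(93 \cdot \frac{1}{14} - 139\right) 75 = \left(\frac{93}{14} - 139\right) 75 = \left(- \frac{1853}{14}\right) 75 = - \frac{138975}{14}$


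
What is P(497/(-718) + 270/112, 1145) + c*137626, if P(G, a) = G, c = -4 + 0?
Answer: -11067297867/20104 ≈ -5.5050e+5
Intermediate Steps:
c = -4
P(497/(-718) + 270/112, 1145) + c*137626 = (497/(-718) + 270/112) - 4*137626 = (497*(-1/718) + 270*(1/112)) - 550504 = (-497/718 + 135/56) - 550504 = 34549/20104 - 550504 = -11067297867/20104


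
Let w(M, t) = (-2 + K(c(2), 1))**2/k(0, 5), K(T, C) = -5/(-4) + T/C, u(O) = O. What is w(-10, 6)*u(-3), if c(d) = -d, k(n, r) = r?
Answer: -363/80 ≈ -4.5375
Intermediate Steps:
K(T, C) = 5/4 + T/C (K(T, C) = -5*(-1/4) + T/C = 5/4 + T/C)
w(M, t) = 121/80 (w(M, t) = (-2 + (5/4 - 1*2/1))**2/5 = (-2 + (5/4 - 2*1))**2*(1/5) = (-2 + (5/4 - 2))**2*(1/5) = (-2 - 3/4)**2*(1/5) = (-11/4)**2*(1/5) = (121/16)*(1/5) = 121/80)
w(-10, 6)*u(-3) = (121/80)*(-3) = -363/80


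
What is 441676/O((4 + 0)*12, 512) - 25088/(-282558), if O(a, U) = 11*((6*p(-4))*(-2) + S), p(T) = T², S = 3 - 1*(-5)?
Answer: -15593538637/71487174 ≈ -218.13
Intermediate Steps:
S = 8 (S = 3 + 5 = 8)
O(a, U) = -2024 (O(a, U) = 11*((6*(-4)²)*(-2) + 8) = 11*((6*16)*(-2) + 8) = 11*(96*(-2) + 8) = 11*(-192 + 8) = 11*(-184) = -2024)
441676/O((4 + 0)*12, 512) - 25088/(-282558) = 441676/(-2024) - 25088/(-282558) = 441676*(-1/2024) - 25088*(-1/282558) = -110419/506 + 12544/141279 = -15593538637/71487174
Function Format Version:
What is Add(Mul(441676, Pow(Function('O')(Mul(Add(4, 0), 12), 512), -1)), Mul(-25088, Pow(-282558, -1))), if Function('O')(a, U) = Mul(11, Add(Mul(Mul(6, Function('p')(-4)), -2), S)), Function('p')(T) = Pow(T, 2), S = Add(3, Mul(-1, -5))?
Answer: Rational(-15593538637, 71487174) ≈ -218.13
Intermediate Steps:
S = 8 (S = Add(3, 5) = 8)
Function('O')(a, U) = -2024 (Function('O')(a, U) = Mul(11, Add(Mul(Mul(6, Pow(-4, 2)), -2), 8)) = Mul(11, Add(Mul(Mul(6, 16), -2), 8)) = Mul(11, Add(Mul(96, -2), 8)) = Mul(11, Add(-192, 8)) = Mul(11, -184) = -2024)
Add(Mul(441676, Pow(Function('O')(Mul(Add(4, 0), 12), 512), -1)), Mul(-25088, Pow(-282558, -1))) = Add(Mul(441676, Pow(-2024, -1)), Mul(-25088, Pow(-282558, -1))) = Add(Mul(441676, Rational(-1, 2024)), Mul(-25088, Rational(-1, 282558))) = Add(Rational(-110419, 506), Rational(12544, 141279)) = Rational(-15593538637, 71487174)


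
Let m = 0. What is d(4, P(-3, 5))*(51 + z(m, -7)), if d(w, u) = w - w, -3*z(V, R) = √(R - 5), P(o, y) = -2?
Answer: 0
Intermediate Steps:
z(V, R) = -√(-5 + R)/3 (z(V, R) = -√(R - 5)/3 = -√(-5 + R)/3)
d(w, u) = 0
d(4, P(-3, 5))*(51 + z(m, -7)) = 0*(51 - √(-5 - 7)/3) = 0*(51 - 2*I*√3/3) = 0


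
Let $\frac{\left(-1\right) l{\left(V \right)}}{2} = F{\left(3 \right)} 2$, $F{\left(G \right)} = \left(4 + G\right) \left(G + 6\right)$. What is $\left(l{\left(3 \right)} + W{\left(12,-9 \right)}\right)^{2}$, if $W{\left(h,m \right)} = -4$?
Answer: $65536$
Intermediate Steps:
$F{\left(G \right)} = \left(4 + G\right) \left(6 + G\right)$
$l{\left(V \right)} = -252$ ($l{\left(V \right)} = - 2 \left(24 + 3^{2} + 10 \cdot 3\right) 2 = - 2 \left(24 + 9 + 30\right) 2 = - 2 \cdot 63 \cdot 2 = \left(-2\right) 126 = -252$)
$\left(l{\left(3 \right)} + W{\left(12,-9 \right)}\right)^{2} = \left(-252 - 4\right)^{2} = \left(-256\right)^{2} = 65536$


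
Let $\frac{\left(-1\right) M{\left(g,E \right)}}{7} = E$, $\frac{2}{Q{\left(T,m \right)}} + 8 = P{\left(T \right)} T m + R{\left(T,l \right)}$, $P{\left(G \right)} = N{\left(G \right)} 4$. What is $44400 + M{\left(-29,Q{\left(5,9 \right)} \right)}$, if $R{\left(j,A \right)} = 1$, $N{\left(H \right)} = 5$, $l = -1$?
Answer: $\frac{39649186}{893} \approx 44400.0$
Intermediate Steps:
$P{\left(G \right)} = 20$ ($P{\left(G \right)} = 5 \cdot 4 = 20$)
$Q{\left(T,m \right)} = \frac{2}{-7 + 20 T m}$ ($Q{\left(T,m \right)} = \frac{2}{-8 + \left(20 T m + 1\right)} = \frac{2}{-8 + \left(1 + 20 T m\right)} = \frac{2}{-7 + 20 T m}$)
$M{\left(g,E \right)} = - 7 E$
$44400 + M{\left(-29,Q{\left(5,9 \right)} \right)} = 44400 - 7 \frac{2}{-7 + 20 \cdot 5 \cdot 9} = 44400 - 7 \frac{2}{-7 + 900} = 44400 - 7 \cdot \frac{2}{893} = 44400 - 7 \cdot 2 \cdot \frac{1}{893} = 44400 - \frac{14}{893} = \frac{39649186}{893}$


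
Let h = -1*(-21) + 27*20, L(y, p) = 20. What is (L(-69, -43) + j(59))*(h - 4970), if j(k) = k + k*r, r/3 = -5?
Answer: 3553654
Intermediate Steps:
r = -15 (r = 3*(-5) = -15)
j(k) = -14*k (j(k) = k + k*(-15) = k - 15*k = -14*k)
h = 561 (h = 21 + 540 = 561)
(L(-69, -43) + j(59))*(h - 4970) = (20 - 14*59)*(561 - 4970) = (20 - 826)*(-4409) = -806*(-4409) = 3553654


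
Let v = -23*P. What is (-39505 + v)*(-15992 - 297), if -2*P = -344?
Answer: 707936229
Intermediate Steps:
P = 172 (P = -½*(-344) = 172)
v = -3956 (v = -23*172 = -3956)
(-39505 + v)*(-15992 - 297) = (-39505 - 3956)*(-15992 - 297) = -43461*(-16289) = 707936229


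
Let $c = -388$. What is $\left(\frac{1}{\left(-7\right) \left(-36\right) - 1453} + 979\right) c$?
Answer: $- \frac{456201864}{1201} \approx -3.7985 \cdot 10^{5}$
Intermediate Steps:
$\left(\frac{1}{\left(-7\right) \left(-36\right) - 1453} + 979\right) c = \left(\frac{1}{\left(-7\right) \left(-36\right) - 1453} + 979\right) \left(-388\right) = \left(\frac{1}{252 - 1453} + 979\right) \left(-388\right) = \left(\frac{1}{-1201} + 979\right) \left(-388\right) = \left(- \frac{1}{1201} + 979\right) \left(-388\right) = \frac{1175778}{1201} \left(-388\right) = - \frac{456201864}{1201}$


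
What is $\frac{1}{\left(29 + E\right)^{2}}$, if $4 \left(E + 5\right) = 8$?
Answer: $\frac{1}{676} \approx 0.0014793$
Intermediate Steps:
$E = -3$ ($E = -5 + \frac{1}{4} \cdot 8 = -5 + 2 = -3$)
$\frac{1}{\left(29 + E\right)^{2}} = \frac{1}{\left(29 - 3\right)^{2}} = \frac{1}{26^{2}} = \frac{1}{676}$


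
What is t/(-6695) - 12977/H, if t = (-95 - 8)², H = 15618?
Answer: -129061/53430 ≈ -2.4155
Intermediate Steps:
t = 10609 (t = (-103)² = 10609)
t/(-6695) - 12977/H = 10609/(-6695) - 12977/15618 = 10609*(-1/6695) - 12977*1/15618 = -103/65 - 683/822 = -129061/53430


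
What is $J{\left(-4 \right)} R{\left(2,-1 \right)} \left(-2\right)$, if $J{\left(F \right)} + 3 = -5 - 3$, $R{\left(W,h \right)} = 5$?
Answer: $110$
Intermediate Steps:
$J{\left(F \right)} = -11$ ($J{\left(F \right)} = -3 - 8 = -11$)
$J{\left(-4 \right)} R{\left(2,-1 \right)} \left(-2\right) = \left(-11\right) 5 \left(-2\right) = \left(-55\right) \left(-2\right) = 110$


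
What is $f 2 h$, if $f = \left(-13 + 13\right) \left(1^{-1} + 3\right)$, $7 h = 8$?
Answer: $0$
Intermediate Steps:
$h = \frac{8}{7}$ ($h = \frac{1}{7} \cdot 8 = \frac{8}{7} \approx 1.1429$)
$f = 0$ ($f = 0 \left(1 + 3\right) = 0 \cdot 4 = 0$)
$f 2 h = 0 \cdot 2 \cdot \frac{8}{7} = 0 \cdot \frac{8}{7} = 0$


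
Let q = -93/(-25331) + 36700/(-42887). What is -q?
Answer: 925659209/1086370597 ≈ 0.85207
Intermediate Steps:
q = -925659209/1086370597 (q = -93*(-1/25331) + 36700*(-1/42887) = 93/25331 - 36700/42887 = -925659209/1086370597 ≈ -0.85207)
-q = -1*(-925659209/1086370597) = 925659209/1086370597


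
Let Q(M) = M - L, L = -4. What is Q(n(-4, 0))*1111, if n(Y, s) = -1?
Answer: 3333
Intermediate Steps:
Q(M) = 4 + M (Q(M) = M - 1*(-4) = M + 4 = 4 + M)
Q(n(-4, 0))*1111 = (4 - 1)*1111 = 3*1111 = 3333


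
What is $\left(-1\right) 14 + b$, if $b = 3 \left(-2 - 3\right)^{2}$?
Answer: $61$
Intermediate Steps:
$b = 75$ ($b = 3 \left(-5\right)^{2} = 3 \cdot 25 = 75$)
$\left(-1\right) 14 + b = \left(-1\right) 14 + 75 = -14 + 75 = 61$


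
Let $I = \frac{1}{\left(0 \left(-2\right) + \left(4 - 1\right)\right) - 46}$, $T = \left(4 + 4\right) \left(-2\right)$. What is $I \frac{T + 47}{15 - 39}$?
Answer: $\frac{31}{1032} \approx 0.030039$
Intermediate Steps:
$T = -16$ ($T = 8 \left(-2\right) = -16$)
$I = - \frac{1}{43}$ ($I = \frac{1}{\left(0 + 3\right) - 46} = \frac{1}{3 - 46} = \frac{1}{-43} = - \frac{1}{43} \approx -0.023256$)
$I \frac{T + 47}{15 - 39} = - \frac{\left(-16 + 47\right) \frac{1}{15 - 39}}{43} = - \frac{31 \frac{1}{-24}}{43} = - \frac{31 \left(- \frac{1}{24}\right)}{43} = \left(- \frac{1}{43}\right) \left(- \frac{31}{24}\right) = \frac{31}{1032}$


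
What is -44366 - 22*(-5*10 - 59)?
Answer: -41968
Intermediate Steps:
-44366 - 22*(-5*10 - 59) = -44366 - 22*(-50 - 59) = -44366 - 22*(-109) = -44366 - 1*(-2398) = -44366 + 2398 = -41968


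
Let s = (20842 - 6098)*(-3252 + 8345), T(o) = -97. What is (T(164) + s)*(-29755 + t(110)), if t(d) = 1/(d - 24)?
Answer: -192152780637255/86 ≈ -2.2343e+12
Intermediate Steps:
s = 75091192 (s = 14744*5093 = 75091192)
t(d) = 1/(-24 + d)
(T(164) + s)*(-29755 + t(110)) = (-97 + 75091192)*(-29755 + 1/(-24 + 110)) = 75091095*(-29755 + 1/86) = 75091095*(-2558929/86) = -192152780637255/86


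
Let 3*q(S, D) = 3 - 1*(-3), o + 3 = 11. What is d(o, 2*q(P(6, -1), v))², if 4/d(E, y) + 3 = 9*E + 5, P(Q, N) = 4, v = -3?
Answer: 4/1369 ≈ 0.0029218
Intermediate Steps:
o = 8 (o = -3 + 11 = 8)
q(S, D) = 2 (q(S, D) = (3 - 1*(-3))/3 = (3 + 3)/3 = (⅓)*6 = 2)
d(E, y) = 4/(2 + 9*E) (d(E, y) = 4/(-3 + (9*E + 5)) = 4/(-3 + (5 + 9*E)) = 4/(2 + 9*E))
d(o, 2*q(P(6, -1), v))² = (4/(2 + 9*8))² = (4/(2 + 72))² = (4/74)² = (4*(1/74))² = (2/37)² = 4/1369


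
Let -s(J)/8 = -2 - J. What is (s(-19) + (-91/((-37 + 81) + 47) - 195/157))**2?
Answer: 471063616/24649 ≈ 19111.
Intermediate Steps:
s(J) = 16 + 8*J (s(J) = -8*(-2 - J) = 16 + 8*J)
(s(-19) + (-91/((-37 + 81) + 47) - 195/157))**2 = ((16 + 8*(-19)) + (-91/((-37 + 81) + 47) - 195/157))**2 = ((16 - 152) + (-91/(44 + 47) - 195*1/157))**2 = (-136 + (-91/91 - 195/157))**2 = (-136 + (-91*1/91 - 195/157))**2 = (-136 + (-1 - 195/157))**2 = (-136 - 352/157)**2 = (-21704/157)**2 = 471063616/24649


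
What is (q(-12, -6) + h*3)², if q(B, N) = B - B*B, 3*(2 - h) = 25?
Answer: 30625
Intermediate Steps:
h = -19/3 (h = 2 - ⅓*25 = 2 - 25/3 = -19/3 ≈ -6.3333)
q(B, N) = B - B²
(q(-12, -6) + h*3)² = (-12*(1 - 1*(-12)) - 19/3*3)² = (-12*(1 + 12) - 19)² = (-12*13 - 19)² = (-156 - 19)² = (-175)² = 30625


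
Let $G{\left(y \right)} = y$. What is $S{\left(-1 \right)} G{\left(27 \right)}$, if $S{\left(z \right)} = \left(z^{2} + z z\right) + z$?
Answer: $27$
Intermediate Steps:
$S{\left(z \right)} = z + 2 z^{2}$ ($S{\left(z \right)} = \left(z^{2} + z^{2}\right) + z = 2 z^{2} + z = z + 2 z^{2}$)
$S{\left(-1 \right)} G{\left(27 \right)} = - (1 + 2 \left(-1\right)) 27 = - (1 - 2) 27 = \left(-1\right) \left(-1\right) 27 = 1 \cdot 27 = 27$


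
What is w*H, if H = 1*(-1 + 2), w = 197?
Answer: 197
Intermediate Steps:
H = 1 (H = 1*1 = 1)
w*H = 197*1 = 197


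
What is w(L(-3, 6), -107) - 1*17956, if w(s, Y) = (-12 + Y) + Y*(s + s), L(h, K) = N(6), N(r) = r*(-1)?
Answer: -16791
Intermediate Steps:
N(r) = -r
L(h, K) = -6 (L(h, K) = -1*6 = -6)
w(s, Y) = -12 + Y + 2*Y*s (w(s, Y) = (-12 + Y) + Y*(2*s) = (-12 + Y) + 2*Y*s = -12 + Y + 2*Y*s)
w(L(-3, 6), -107) - 1*17956 = (-12 - 107 + 2*(-107)*(-6)) - 1*17956 = (-12 - 107 + 1284) - 17956 = 1165 - 17956 = -16791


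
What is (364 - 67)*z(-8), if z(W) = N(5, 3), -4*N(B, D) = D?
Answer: -891/4 ≈ -222.75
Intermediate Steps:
N(B, D) = -D/4
z(W) = -¾ (z(W) = -¼*3 = -¾)
(364 - 67)*z(-8) = (364 - 67)*(-¾) = 297*(-¾) = -891/4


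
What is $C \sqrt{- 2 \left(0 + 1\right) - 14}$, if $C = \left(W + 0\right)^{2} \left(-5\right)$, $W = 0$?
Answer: $0$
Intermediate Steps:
$C = 0$ ($C = \left(0 + 0\right)^{2} \left(-5\right) = 0^{2} \left(-5\right) = 0 \left(-5\right) = 0$)
$C \sqrt{- 2 \left(0 + 1\right) - 14} = 0 \sqrt{- 2 \left(0 + 1\right) - 14} = 0 \sqrt{\left(-2\right) 1 - 14} = 0 \sqrt{-2 - 14} = 0 \sqrt{-16} = 0 \cdot 4 i = 0$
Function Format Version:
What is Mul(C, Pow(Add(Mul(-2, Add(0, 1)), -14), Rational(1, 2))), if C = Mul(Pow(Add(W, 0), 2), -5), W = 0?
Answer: 0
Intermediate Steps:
C = 0 (C = Mul(Pow(Add(0, 0), 2), -5) = Mul(Pow(0, 2), -5) = Mul(0, -5) = 0)
Mul(C, Pow(Add(Mul(-2, Add(0, 1)), -14), Rational(1, 2))) = Mul(0, Pow(Add(Mul(-2, Add(0, 1)), -14), Rational(1, 2))) = Mul(0, Pow(Add(Mul(-2, 1), -14), Rational(1, 2))) = Mul(0, Pow(Add(-2, -14), Rational(1, 2))) = Mul(0, Pow(-16, Rational(1, 2))) = Mul(0, Mul(4, I)) = 0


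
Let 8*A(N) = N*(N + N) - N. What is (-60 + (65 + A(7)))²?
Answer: 17161/64 ≈ 268.14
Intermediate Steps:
A(N) = -N/8 + N²/4 (A(N) = (N*(N + N) - N)/8 = (N*(2*N) - N)/8 = (2*N² - N)/8 = (-N + 2*N²)/8 = -N/8 + N²/4)
(-60 + (65 + A(7)))² = (-60 + (65 + (⅛)*7*(-1 + 2*7)))² = (-60 + (65 + (⅛)*7*(-1 + 14)))² = (-60 + (65 + (⅛)*7*13))² = (-60 + (65 + 91/8))² = (-60 + 611/8)² = (131/8)² = 17161/64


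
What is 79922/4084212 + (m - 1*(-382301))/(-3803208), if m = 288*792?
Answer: -182419230199/1294425646008 ≈ -0.14093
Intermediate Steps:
m = 228096
79922/4084212 + (m - 1*(-382301))/(-3803208) = 79922/4084212 + (228096 - 1*(-382301))/(-3803208) = 79922*(1/4084212) + (228096 + 382301)*(-1/3803208) = 39961/2042106 + 610397*(-1/3803208) = 39961/2042106 - 610397/3803208 = -182419230199/1294425646008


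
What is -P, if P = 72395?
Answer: -72395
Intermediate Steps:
-P = -1*72395 = -72395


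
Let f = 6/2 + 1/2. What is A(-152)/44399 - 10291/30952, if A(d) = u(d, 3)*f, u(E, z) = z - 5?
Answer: -457126773/1374237848 ≈ -0.33264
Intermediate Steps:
u(E, z) = -5 + z
f = 7/2 (f = 6*(½) + 1*(½) = 3 + ½ = 7/2 ≈ 3.5000)
A(d) = -7 (A(d) = (-5 + 3)*(7/2) = -2*7/2 = -7)
A(-152)/44399 - 10291/30952 = -7/44399 - 10291/30952 = -457126773/1374237848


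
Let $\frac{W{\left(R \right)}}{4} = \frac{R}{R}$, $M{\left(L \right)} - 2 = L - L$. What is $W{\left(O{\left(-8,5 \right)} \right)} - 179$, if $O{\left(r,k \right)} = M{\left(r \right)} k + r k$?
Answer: $-175$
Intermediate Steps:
$M{\left(L \right)} = 2$ ($M{\left(L \right)} = 2 + \left(L - L\right) = 2 + 0 = 2$)
$O{\left(r,k \right)} = 2 k + k r$ ($O{\left(r,k \right)} = 2 k + r k = 2 k + k r$)
$W{\left(R \right)} = 4$ ($W{\left(R \right)} = 4 \frac{R}{R} = 4 \cdot 1 = 4$)
$W{\left(O{\left(-8,5 \right)} \right)} - 179 = 4 - 179 = -175$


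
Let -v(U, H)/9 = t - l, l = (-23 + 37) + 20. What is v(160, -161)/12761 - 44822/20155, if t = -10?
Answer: -563992162/257197955 ≈ -2.1928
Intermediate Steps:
l = 34 (l = 14 + 20 = 34)
v(U, H) = 396 (v(U, H) = -9*(-10 - 1*34) = -9*(-10 - 34) = -9*(-44) = 396)
v(160, -161)/12761 - 44822/20155 = 396/12761 - 44822/20155 = -563992162/257197955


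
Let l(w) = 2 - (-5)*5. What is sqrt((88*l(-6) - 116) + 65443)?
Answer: sqrt(67703) ≈ 260.20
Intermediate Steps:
l(w) = 27 (l(w) = 2 - 1*(-25) = 2 + 25 = 27)
sqrt((88*l(-6) - 116) + 65443) = sqrt((88*27 - 116) + 65443) = sqrt((2376 - 116) + 65443) = sqrt(2260 + 65443) = sqrt(67703)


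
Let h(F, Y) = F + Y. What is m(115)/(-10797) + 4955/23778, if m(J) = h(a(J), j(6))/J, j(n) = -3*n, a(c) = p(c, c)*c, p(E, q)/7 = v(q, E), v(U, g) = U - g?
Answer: 2050942843/9841357530 ≈ 0.20840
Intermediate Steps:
p(E, q) = -7*E + 7*q (p(E, q) = 7*(q - E) = -7*E + 7*q)
a(c) = 0 (a(c) = (-7*c + 7*c)*c = 0*c = 0)
m(J) = -18/J (m(J) = (0 - 3*6)/J = (0 - 18)/J = -18/J)
m(115)/(-10797) + 4955/23778 = -18/115/(-10797) + 4955/23778 = -18*1/115*(-1/10797) + 4955*(1/23778) = -18/115*(-1/10797) + 4955/23778 = 6/413885 + 4955/23778 = 2050942843/9841357530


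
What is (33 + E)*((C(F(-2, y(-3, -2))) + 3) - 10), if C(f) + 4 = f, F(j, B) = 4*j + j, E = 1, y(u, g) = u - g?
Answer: -714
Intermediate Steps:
F(j, B) = 5*j
C(f) = -4 + f
(33 + E)*((C(F(-2, y(-3, -2))) + 3) - 10) = (33 + 1)*(((-4 + 5*(-2)) + 3) - 10) = 34*(((-4 - 10) + 3) - 10) = 34*((-14 + 3) - 10) = 34*(-11 - 10) = 34*(-21) = -714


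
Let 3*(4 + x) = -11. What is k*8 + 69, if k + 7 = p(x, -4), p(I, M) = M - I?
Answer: 127/3 ≈ 42.333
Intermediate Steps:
x = -23/3 (x = -4 + (⅓)*(-11) = -4 - 11/3 = -23/3 ≈ -7.6667)
k = -10/3 (k = -7 + (-4 - 1*(-23/3)) = -7 + (-4 + 23/3) = -7 + 11/3 = -10/3 ≈ -3.3333)
k*8 + 69 = -10/3*8 + 69 = -80/3 + 69 = 127/3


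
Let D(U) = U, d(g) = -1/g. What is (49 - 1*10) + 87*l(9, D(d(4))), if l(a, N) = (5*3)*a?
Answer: 11784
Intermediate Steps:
l(a, N) = 15*a
(49 - 1*10) + 87*l(9, D(d(4))) = (49 - 1*10) + 87*(15*9) = (49 - 10) + 87*135 = 39 + 11745 = 11784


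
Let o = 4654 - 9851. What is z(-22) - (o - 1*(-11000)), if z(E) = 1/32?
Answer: -185695/32 ≈ -5803.0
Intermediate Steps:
o = -5197
z(E) = 1/32
z(-22) - (o - 1*(-11000)) = 1/32 - (-5197 - 1*(-11000)) = 1/32 - (-5197 + 11000) = 1/32 - 1*5803 = 1/32 - 5803 = -185695/32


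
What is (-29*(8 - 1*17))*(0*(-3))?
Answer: 0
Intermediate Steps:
(-29*(8 - 1*17))*(0*(-3)) = -29*(8 - 17)*0 = -29*(-9)*0 = 261*0 = 0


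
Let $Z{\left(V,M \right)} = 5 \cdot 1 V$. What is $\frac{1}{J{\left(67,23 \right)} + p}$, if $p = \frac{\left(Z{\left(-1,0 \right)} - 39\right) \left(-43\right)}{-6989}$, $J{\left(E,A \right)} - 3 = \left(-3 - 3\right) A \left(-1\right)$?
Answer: $\frac{6989}{983557} \approx 0.0071058$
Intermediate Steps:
$Z{\left(V,M \right)} = 5 V$
$J{\left(E,A \right)} = 3 + 6 A$ ($J{\left(E,A \right)} = 3 + \left(-3 - 3\right) A \left(-1\right) = 3 + - 6 A \left(-1\right) = 3 + 6 A$)
$p = - \frac{1892}{6989}$ ($p = \frac{\left(5 \left(-1\right) - 39\right) \left(-43\right)}{-6989} = \left(-5 - 39\right) \left(-43\right) \left(- \frac{1}{6989}\right) = \left(-44\right) \left(-43\right) \left(- \frac{1}{6989}\right) = 1892 \left(- \frac{1}{6989}\right) = - \frac{1892}{6989} \approx -0.27071$)
$\frac{1}{J{\left(67,23 \right)} + p} = \frac{1}{\left(3 + 6 \cdot 23\right) - \frac{1892}{6989}} = \frac{1}{\left(3 + 138\right) - \frac{1892}{6989}} = \frac{1}{141 - \frac{1892}{6989}} = \frac{1}{\frac{983557}{6989}} = \frac{6989}{983557}$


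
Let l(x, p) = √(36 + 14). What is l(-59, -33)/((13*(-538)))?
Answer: -5*√2/6994 ≈ -0.0010110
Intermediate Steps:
l(x, p) = 5*√2 (l(x, p) = √50 = 5*√2)
l(-59, -33)/((13*(-538))) = (5*√2)/((13*(-538))) = (5*√2)/(-6994) = (5*√2)*(-1/6994) = -5*√2/6994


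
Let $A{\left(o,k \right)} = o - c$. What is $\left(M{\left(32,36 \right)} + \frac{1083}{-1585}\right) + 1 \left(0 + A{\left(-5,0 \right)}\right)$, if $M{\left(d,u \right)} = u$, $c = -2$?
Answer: $\frac{51222}{1585} \approx 32.317$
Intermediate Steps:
$A{\left(o,k \right)} = 2 + o$ ($A{\left(o,k \right)} = o - -2 = o + 2 = 2 + o$)
$\left(M{\left(32,36 \right)} + \frac{1083}{-1585}\right) + 1 \left(0 + A{\left(-5,0 \right)}\right) = \left(36 + \frac{1083}{-1585}\right) + 1 \left(0 + \left(2 - 5\right)\right) = \left(36 + 1083 \left(- \frac{1}{1585}\right)\right) + 1 \left(0 - 3\right) = \left(36 - \frac{1083}{1585}\right) + 1 \left(-3\right) = \frac{55977}{1585} - 3 = \frac{51222}{1585}$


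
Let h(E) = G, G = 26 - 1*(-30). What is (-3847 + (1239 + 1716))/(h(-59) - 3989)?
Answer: 892/3933 ≈ 0.22680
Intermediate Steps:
G = 56 (G = 26 + 30 = 56)
h(E) = 56
(-3847 + (1239 + 1716))/(h(-59) - 3989) = (-3847 + (1239 + 1716))/(56 - 3989) = (-3847 + 2955)/(-3933) = -892*(-1/3933) = 892/3933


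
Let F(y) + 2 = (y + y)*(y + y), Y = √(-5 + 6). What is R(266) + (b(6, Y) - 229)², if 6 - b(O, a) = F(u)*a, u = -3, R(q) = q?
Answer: 66315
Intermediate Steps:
Y = 1 (Y = √1 = 1)
F(y) = -2 + 4*y² (F(y) = -2 + (y + y)*(y + y) = -2 + (2*y)*(2*y) = -2 + 4*y²)
b(O, a) = 6 - 34*a (b(O, a) = 6 - (-2 + 4*(-3)²)*a = 6 - (-2 + 4*9)*a = 6 - (-2 + 36)*a = 6 - 34*a)
R(266) + (b(6, Y) - 229)² = 266 + ((6 - 34*1) - 229)² = 266 + ((6 - 34) - 229)² = 266 + (-28 - 229)² = 266 + (-257)² = 266 + 66049 = 66315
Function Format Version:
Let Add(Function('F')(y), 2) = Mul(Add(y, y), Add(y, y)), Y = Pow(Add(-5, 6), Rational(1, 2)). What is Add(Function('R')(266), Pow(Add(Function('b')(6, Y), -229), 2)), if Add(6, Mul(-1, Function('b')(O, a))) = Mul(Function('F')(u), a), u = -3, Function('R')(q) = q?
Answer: 66315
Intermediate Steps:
Y = 1 (Y = Pow(1, Rational(1, 2)) = 1)
Function('F')(y) = Add(-2, Mul(4, Pow(y, 2))) (Function('F')(y) = Add(-2, Mul(Add(y, y), Add(y, y))) = Add(-2, Mul(Mul(2, y), Mul(2, y))) = Add(-2, Mul(4, Pow(y, 2))))
Function('b')(O, a) = Add(6, Mul(-34, a)) (Function('b')(O, a) = Add(6, Mul(-1, Mul(Add(-2, Mul(4, Pow(-3, 2))), a))) = Add(6, Mul(-1, Mul(Add(-2, Mul(4, 9)), a))) = Add(6, Mul(-1, Mul(Add(-2, 36), a))) = Add(6, Mul(-1, Mul(34, a))) = Add(6, Mul(-34, a)))
Add(Function('R')(266), Pow(Add(Function('b')(6, Y), -229), 2)) = Add(266, Pow(Add(Add(6, Mul(-34, 1)), -229), 2)) = Add(266, Pow(Add(Add(6, -34), -229), 2)) = Add(266, Pow(Add(-28, -229), 2)) = Add(266, Pow(-257, 2)) = Add(266, 66049) = 66315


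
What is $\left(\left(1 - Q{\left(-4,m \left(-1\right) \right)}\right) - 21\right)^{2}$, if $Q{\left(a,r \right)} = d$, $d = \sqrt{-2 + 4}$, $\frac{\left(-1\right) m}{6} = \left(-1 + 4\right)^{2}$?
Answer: $\left(20 + \sqrt{2}\right)^{2} \approx 458.57$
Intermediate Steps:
$m = -54$ ($m = - 6 \left(-1 + 4\right)^{2} = - 6 \cdot 3^{2} = \left(-6\right) 9 = -54$)
$d = \sqrt{2} \approx 1.4142$
$Q{\left(a,r \right)} = \sqrt{2}$
$\left(\left(1 - Q{\left(-4,m \left(-1\right) \right)}\right) - 21\right)^{2} = \left(\left(1 - \sqrt{2}\right) - 21\right)^{2} = \left(-20 - \sqrt{2}\right)^{2}$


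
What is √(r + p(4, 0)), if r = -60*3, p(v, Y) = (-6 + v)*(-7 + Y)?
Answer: I*√166 ≈ 12.884*I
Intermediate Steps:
p(v, Y) = (-7 + Y)*(-6 + v)
r = -180
√(r + p(4, 0)) = √(-180 + (42 - 7*4 - 6*0 + 0*4)) = √(-180 + (42 - 28 + 0 + 0)) = √(-180 + 14) = √(-166) = I*√166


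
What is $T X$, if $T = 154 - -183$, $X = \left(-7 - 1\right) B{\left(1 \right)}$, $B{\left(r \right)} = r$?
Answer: $-2696$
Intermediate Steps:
$X = -8$ ($X = \left(-7 - 1\right) 1 = \left(-8\right) 1 = -8$)
$T = 337$ ($T = 154 + 183 = 337$)
$T X = 337 \left(-8\right) = -2696$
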